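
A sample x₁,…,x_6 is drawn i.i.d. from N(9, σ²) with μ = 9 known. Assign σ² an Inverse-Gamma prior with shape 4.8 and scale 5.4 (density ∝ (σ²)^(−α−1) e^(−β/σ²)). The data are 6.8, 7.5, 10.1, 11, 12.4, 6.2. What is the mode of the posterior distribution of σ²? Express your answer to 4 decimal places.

σ̂²_MAP = 2.4148

Sum of squared deviations about the known mean: SS = (6.8−9)² + (7.5−9)² + (10.1−9)² + (11−9)² + (12.4−9)² + (6.2−9)² = 31.7.
The Normal likelihood contributes (σ²)^(−n/2) exp(−SS/(2σ²)), so the posterior is Inverse-Gamma(α + n/2, β + SS/2) = Inverse-Gamma(7.8, 21.25).
The mode of Inverse-Gamma(a, b) is b/(a+1) = 21.25/8.8 ≈ 2.4148.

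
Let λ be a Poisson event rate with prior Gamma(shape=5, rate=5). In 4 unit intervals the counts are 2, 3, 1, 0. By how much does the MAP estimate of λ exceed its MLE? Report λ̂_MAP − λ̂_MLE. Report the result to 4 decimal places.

MAP − MLE = -0.3889

Σxᵢ = 6. Posterior is Gamma(11, 9); MAP = (11−1)/9 = 10/9 ≈ 1.11111.
MLE = x̄ = 6/4 ≈ 1.50000.
Difference = 10/9 − 6/4 = -7/18 ≈ -0.3889.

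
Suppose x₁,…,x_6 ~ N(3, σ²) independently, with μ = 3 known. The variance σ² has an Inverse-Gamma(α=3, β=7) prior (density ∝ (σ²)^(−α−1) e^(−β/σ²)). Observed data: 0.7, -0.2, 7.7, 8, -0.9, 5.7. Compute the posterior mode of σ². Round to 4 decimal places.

σ̂²_MAP = 7.0800

Sum of squared deviations about the known mean: SS = (0.7−3)² + (-0.2−3)² + (7.7−3)² + (8−3)² + (-0.9−3)² + (5.7−3)² = 85.12.
The Normal likelihood contributes (σ²)^(−n/2) exp(−SS/(2σ²)), so the posterior is Inverse-Gamma(α + n/2, β + SS/2) = Inverse-Gamma(6, 49.56).
The mode of Inverse-Gamma(a, b) is b/(a+1) = 49.56/7 ≈ 7.0800.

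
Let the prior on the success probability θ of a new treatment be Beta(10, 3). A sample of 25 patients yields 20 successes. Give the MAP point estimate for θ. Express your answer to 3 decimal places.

θ̂_MAP = 0.806

Prior: Beta(10, 3).
Data: 20 successes in 25 trials. The binomial likelihood contributes θ^20(1−θ)^5, so the posterior is Beta(10+20, 3+5) = Beta(30, 8).
For Beta(a, b) with a, b > 1 the mode is (a−1)/(a+b−2) = 29/36 ≈ 0.806.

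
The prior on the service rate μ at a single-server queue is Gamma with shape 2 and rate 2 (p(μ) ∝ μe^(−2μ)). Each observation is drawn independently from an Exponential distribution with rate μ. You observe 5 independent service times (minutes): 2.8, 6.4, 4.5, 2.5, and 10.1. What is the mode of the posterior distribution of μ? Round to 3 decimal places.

μ̂_MAP = 0.212

The Exponential(rate=μ) likelihood is ∝ μ^n e^(−μΣtᵢ). Here n = 5 and Σtᵢ = 2.8 + 6.4 + 4.5 + 2.5 + 10.1 = 26.3.
Posterior ∝ μe^(−2μ) · μ^5e^(−26.3μ) = μ^6e^(−28.3μ), i.e. Gamma(7, 28.3).
Mode = (a−1)/b = 6/28.3 ≈ 0.212.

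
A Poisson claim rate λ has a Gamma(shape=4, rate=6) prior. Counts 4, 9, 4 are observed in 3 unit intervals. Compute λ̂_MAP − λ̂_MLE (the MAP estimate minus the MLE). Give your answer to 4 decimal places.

MAP − MLE = -3.4444

Σxᵢ = 17. Posterior is Gamma(21, 9); MAP = (21−1)/9 = 20/9 ≈ 2.22222.
MLE = x̄ = 17/3 ≈ 5.66667.
Difference = 20/9 − 17/3 = -31/9 ≈ -3.4444.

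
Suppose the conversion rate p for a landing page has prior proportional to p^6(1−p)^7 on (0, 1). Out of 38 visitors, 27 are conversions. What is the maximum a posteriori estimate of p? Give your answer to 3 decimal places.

The prior density ∝ p^6(1−p)^7 is the kernel of Beta(7, 8).
Data: 27 successes in 38 trials. The binomial likelihood contributes p^27(1−p)^11, so the posterior is Beta(7+27, 8+11) = Beta(34, 19).
For Beta(a, b) with a, b > 1 the mode is (a−1)/(a+b−2) = 33/51 ≈ 0.647.

p̂_MAP = 0.647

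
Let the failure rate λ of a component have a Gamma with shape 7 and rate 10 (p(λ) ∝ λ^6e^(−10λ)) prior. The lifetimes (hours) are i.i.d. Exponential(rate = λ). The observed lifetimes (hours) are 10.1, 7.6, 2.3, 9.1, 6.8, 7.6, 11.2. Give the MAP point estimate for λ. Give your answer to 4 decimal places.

λ̂_MAP = 0.2009

The Exponential(rate=λ) likelihood is ∝ λ^n e^(−λΣtᵢ). Here n = 7 and Σtᵢ = 10.1 + 7.6 + 2.3 + 9.1 + 6.8 + 7.6 + 11.2 = 54.7.
Posterior ∝ λ^6e^(−10λ) · λ^7e^(−54.7λ) = λ^13e^(−64.7λ), i.e. Gamma(14, 64.7).
Mode = (a−1)/b = 13/64.7 ≈ 0.2009.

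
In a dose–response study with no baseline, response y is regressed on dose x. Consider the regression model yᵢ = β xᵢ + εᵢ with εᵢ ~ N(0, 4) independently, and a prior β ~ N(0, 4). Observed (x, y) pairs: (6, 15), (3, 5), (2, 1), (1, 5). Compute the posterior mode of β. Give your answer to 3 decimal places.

β̂_MAP = 2.196

log p(β | y) = −Σ(yᵢ − βxᵢ)²/(2·4) − β²/(2·4) + const.
Setting the derivative to zero: Σxᵢ(yᵢ − βxᵢ)/4 − β/4 = 0, so β = Σxᵢyᵢ / (Σxᵢ² + σ²/τ²).
Σxᵢyᵢ = 6·15 + 3·5 + 2·1 + 1·5 = 112; Σxᵢ² = 50; σ²/τ² = 1.
β̂_MAP = 112 / (50 + 1) = 112/51 ≈ 2.196.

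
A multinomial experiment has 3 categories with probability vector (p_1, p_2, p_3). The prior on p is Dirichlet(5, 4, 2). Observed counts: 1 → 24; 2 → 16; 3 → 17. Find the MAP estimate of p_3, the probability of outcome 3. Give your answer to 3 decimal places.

The posterior is Dirichlet(αᵢ + nᵢ) = Dirichlet(29, 20, 19).
For a Dirichlet(a₁,…,a_K) with all aᵢ > 1, the mode has j-th component (aⱼ − 1)/(Σaᵢ − K).
Here Σaᵢ = 68 and K = 3, so p_3 = (19 − 1)/(68 − 3) = 18/65 ≈ 0.277.

MAP estimate: 0.277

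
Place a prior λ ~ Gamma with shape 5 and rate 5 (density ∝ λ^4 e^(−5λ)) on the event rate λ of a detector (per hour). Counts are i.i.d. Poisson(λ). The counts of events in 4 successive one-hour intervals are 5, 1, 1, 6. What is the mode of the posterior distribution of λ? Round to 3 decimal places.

Σxᵢ = 5+1+1+6 = 13, with n = 4.
Posterior ∝ λ^4e^(−5λ) · λ^13e^(−4λ) = λ^17e^(−9λ), i.e. Gamma(shape=18, rate=9).
The mode of a Gamma(a, b) with a ≥ 1 (shape–rate) is (a−1)/b = 17/9 ≈ 1.889.

λ̂_MAP = 1.889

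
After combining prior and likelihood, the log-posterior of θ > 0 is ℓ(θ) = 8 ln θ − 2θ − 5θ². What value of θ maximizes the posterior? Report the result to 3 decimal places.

ℓ'(θ) = 8/θ − 2 − 10θ. Setting this to zero and multiplying by θ: 10θ² + 2θ − 8 = 0.
θ = (−2 + √(2² + 4·10·8)) / (2·10) = (−2 + √324) / 20 = (−2 + 18)/20 = 4/5.
ℓ''(θ) = −8/θ² − 10 < 0, confirming a maximum.

θ̂_MAP = 0.800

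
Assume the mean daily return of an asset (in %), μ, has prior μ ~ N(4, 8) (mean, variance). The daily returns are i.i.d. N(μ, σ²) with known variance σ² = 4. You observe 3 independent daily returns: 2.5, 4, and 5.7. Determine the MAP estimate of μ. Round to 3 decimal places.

n = 3; x̄ = (2.5 + 4 + 5.7)/3 = 12.2/3 = 61/15 ≈ 4.0667.
For a Normal prior and Normal likelihood with known variance, the posterior is Normal; its mode equals its mean, the precision-weighted average.
Prior precision 1/σ₀² = 1/8 = 0.125; data precision n/σ² = 3/4 = 0.75.
μ̂ = (0.125·4 + 0.75·(61/15)) / (0.125 + 0.75) = 3.55/0.875 = 142/35 ≈ 4.057.

μ̂_MAP = 4.057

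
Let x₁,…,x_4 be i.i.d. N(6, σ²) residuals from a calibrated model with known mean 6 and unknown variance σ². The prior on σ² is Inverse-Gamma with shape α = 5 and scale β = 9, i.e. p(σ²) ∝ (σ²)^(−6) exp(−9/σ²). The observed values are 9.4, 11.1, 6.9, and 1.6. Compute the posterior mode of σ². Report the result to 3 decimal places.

σ̂²_MAP = 4.734

Sum of squared deviations about the known mean: SS = (9.4−6)² + (11.1−6)² + (6.9−6)² + (1.6−6)² = 57.74.
The Normal likelihood contributes (σ²)^(−n/2) exp(−SS/(2σ²)), so the posterior is Inverse-Gamma(α + n/2, β + SS/2) = Inverse-Gamma(7, 37.87).
The mode of Inverse-Gamma(a, b) is b/(a+1) = 37.87/8 ≈ 4.734.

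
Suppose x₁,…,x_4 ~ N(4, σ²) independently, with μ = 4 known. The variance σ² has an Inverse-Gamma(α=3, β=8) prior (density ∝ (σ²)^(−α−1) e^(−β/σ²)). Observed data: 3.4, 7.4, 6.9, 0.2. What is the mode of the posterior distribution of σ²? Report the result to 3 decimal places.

Sum of squared deviations about the known mean: SS = (3.4−4)² + (7.4−4)² + (6.9−4)² + (0.2−4)² = 34.77.
The Normal likelihood contributes (σ²)^(−n/2) exp(−SS/(2σ²)), so the posterior is Inverse-Gamma(α + n/2, β + SS/2) = Inverse-Gamma(5, 25.385).
The mode of Inverse-Gamma(a, b) is b/(a+1) = 25.385/6 ≈ 4.231.

σ̂²_MAP = 4.231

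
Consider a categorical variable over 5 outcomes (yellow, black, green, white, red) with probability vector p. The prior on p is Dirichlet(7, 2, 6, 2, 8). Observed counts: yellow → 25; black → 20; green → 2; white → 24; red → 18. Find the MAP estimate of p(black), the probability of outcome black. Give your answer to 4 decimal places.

The posterior is Dirichlet(αᵢ + nᵢ) = Dirichlet(32, 22, 8, 26, 26).
For a Dirichlet(a₁,…,a_K) with all aᵢ > 1, the mode has j-th component (aⱼ − 1)/(Σaᵢ − K).
Here Σaᵢ = 114 and K = 5, so p(black) = (22 − 1)/(114 − 5) = 21/109 ≈ 0.1927.

MAP estimate of p(black) = 0.1927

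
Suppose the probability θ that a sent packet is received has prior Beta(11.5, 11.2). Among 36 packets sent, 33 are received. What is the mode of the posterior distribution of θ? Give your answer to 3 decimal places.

Prior: Beta(11.5, 11.2).
Data: 33 successes in 36 trials. The binomial likelihood contributes θ^33(1−θ)^3, so the posterior is Beta(11.5+33, 11.2+3) = Beta(44.5, 14.2).
For Beta(a, b) with a, b > 1 the mode is (a−1)/(a+b−2) = 43.5/56.7 ≈ 0.767.

θ̂_MAP = 0.767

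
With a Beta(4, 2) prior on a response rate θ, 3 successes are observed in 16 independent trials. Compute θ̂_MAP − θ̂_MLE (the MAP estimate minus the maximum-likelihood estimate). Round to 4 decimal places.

Posterior is Beta(7, 15); MAP = (7−1)/(22−2) = 6/20 ≈ 0.30000.
MLE ignores the prior: θ̂_MLE = k/n = 3/16 ≈ 0.18750.
Difference = 6/20 − 3/16 = 9/80 ≈ 0.1125.

MAP − MLE = 0.1125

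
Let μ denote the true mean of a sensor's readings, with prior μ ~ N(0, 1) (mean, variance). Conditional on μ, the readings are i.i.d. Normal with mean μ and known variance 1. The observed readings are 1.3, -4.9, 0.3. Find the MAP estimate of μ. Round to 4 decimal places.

n = 3; x̄ = (1.3 + (-4.9) + 0.3)/3 = -3.3/3 = -1.1.
For a Normal prior and Normal likelihood with known variance, the posterior is Normal; its mode equals its mean, the precision-weighted average.
Prior precision 1/σ₀² = 1/1 = 1; data precision n/σ² = 3/1 = 3.
μ̂ = (1·0 + 3·(-1.1)) / (1 + 3) = (-3.3)/4 = -0.8250.

μ̂_MAP = -0.8250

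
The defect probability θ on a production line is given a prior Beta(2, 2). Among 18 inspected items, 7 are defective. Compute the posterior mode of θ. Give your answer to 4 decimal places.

θ̂_MAP = 0.4000

Prior: Beta(2, 2).
Data: 7 successes in 18 trials. The binomial likelihood contributes θ^7(1−θ)^11, so the posterior is Beta(2+7, 2+11) = Beta(9, 13).
For Beta(a, b) with a, b > 1 the mode is (a−1)/(a+b−2) = 8/20 ≈ 0.4000.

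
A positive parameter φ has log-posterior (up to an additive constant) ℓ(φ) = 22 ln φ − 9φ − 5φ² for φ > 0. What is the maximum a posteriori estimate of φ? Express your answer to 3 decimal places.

ℓ'(φ) = 22/φ − 9 − 10φ. Setting this to zero and multiplying by φ: 10φ² + 9φ − 22 = 0.
φ = (−9 + √(9² + 4·10·22)) / (2·10) = (−9 + √961) / 20 = (−9 + 31)/20 = 11/10.
ℓ''(φ) = −22/φ² − 10 < 0, confirming a maximum.

φ̂_MAP = 1.100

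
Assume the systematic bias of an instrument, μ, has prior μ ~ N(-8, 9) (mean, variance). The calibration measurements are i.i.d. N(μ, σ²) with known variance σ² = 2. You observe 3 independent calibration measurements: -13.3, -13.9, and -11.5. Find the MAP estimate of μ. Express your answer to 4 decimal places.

μ̂_MAP = -12.5621

n = 3; x̄ = ((-13.3) + (-13.9) + (-11.5))/3 = -38.7/3 = -12.9.
For a Normal prior and Normal likelihood with known variance, the posterior is Normal; its mode equals its mean, the precision-weighted average.
Prior precision 1/σ₀² = 1/9; data precision n/σ² = 3/2 = 1.5.
μ̂ = ((1/9)·(-8) + 1.5·(-12.9)) / (1/9 + 1.5) = (-3643/180)/(29/18) = -3643/290 ≈ -12.5621.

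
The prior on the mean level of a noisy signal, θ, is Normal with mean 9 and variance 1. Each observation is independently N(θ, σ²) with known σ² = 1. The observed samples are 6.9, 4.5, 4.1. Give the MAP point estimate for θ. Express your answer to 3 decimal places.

θ̂_MAP = 6.125

n = 3; x̄ = (6.9 + 4.5 + 4.1)/3 = 15.5/3 = 31/6 ≈ 5.1667.
For a Normal prior and Normal likelihood with known variance, the posterior is Normal; its mode equals its mean, the precision-weighted average.
Prior precision 1/σ₀² = 1/1 = 1; data precision n/σ² = 3/1 = 3.
θ̂ = (1·9 + 3·(31/6)) / (1 + 3) = 24.5/4 = 6.125.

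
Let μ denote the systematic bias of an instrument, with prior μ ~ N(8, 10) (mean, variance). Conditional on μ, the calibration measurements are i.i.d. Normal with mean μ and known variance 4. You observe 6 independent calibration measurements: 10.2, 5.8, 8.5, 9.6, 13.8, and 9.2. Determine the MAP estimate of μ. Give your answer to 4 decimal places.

μ̂_MAP = 9.4219

n = 6; x̄ = (10.2 + 5.8 + 8.5 + 9.6 + 13.8 + 9.2)/6 = 57.1/6 = 571/60 ≈ 9.5167.
For a Normal prior and Normal likelihood with known variance, the posterior is Normal; its mode equals its mean, the precision-weighted average.
Prior precision 1/σ₀² = 1/10 = 0.1; data precision n/σ² = 6/4 = 1.5.
μ̂ = (0.1·8 + 1.5·(571/60)) / (0.1 + 1.5) = 15.075/1.6 = 9.421875 ≈ 9.4219.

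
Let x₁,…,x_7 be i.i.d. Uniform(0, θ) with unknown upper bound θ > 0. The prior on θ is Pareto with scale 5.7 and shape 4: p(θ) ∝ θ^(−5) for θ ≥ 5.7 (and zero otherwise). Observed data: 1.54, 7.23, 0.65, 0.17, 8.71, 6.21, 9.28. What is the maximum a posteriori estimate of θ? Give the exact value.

The Uniform(0, θ) likelihood is θ^(−n) for θ ≥ max(xᵢ), zero otherwise. Here max(xᵢ) = 9.28.
Posterior ∝ θ^(−5) · θ^(−7) = θ^(−12) on θ ≥ max(5.7, 9.28) = 9.28.
This density is strictly decreasing in θ, so the posterior mode lies at the lower boundary of the support.

θ̂_MAP = 9.28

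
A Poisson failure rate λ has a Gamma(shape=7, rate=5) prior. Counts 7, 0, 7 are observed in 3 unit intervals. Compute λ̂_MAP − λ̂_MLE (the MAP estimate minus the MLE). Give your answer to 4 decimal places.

MAP − MLE = -2.1667

Σxᵢ = 14. Posterior is Gamma(21, 8); MAP = (21−1)/8 = 20/8 ≈ 2.50000.
MLE = x̄ = 14/3 ≈ 4.66667.
Difference = 20/8 − 14/3 = -13/6 ≈ -2.1667.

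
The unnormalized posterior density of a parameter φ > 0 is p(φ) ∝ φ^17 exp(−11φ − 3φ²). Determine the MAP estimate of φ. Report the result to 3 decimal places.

ℓ'(φ) = 17/φ − 11 − 6φ. Setting this to zero and multiplying by φ: 6φ² + 11φ − 17 = 0.
φ = (−11 + √(11² + 4·6·17)) / (2·6) = (−11 + √529) / 12 = (−11 + 23)/12 = 1.
ℓ''(φ) = −17/φ² − 6 < 0, confirming a maximum.

φ̂_MAP = 1.000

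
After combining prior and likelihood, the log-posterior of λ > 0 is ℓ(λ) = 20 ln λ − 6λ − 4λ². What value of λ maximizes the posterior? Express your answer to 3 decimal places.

ℓ'(λ) = 20/λ − 6 − 8λ. Setting this to zero and multiplying by λ: 8λ² + 6λ − 20 = 0.
λ = (−6 + √(6² + 4·8·20)) / (2·8) = (−6 + √676) / 16 = (−6 + 26)/16 = 5/4.
ℓ''(λ) = −20/λ² − 8 < 0, confirming a maximum.

λ̂_MAP = 1.250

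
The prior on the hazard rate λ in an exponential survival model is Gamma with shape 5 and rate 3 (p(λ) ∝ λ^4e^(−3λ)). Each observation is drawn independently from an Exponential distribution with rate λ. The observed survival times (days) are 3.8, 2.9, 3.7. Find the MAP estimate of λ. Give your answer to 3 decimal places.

The Exponential(rate=λ) likelihood is ∝ λ^n e^(−λΣtᵢ). Here n = 3 and Σtᵢ = 3.8 + 2.9 + 3.7 = 10.4.
Posterior ∝ λ^4e^(−3λ) · λ^3e^(−10.4λ) = λ^7e^(−13.4λ), i.e. Gamma(8, 13.4).
Mode = (a−1)/b = 7/13.4 ≈ 0.522.

λ̂_MAP = 0.522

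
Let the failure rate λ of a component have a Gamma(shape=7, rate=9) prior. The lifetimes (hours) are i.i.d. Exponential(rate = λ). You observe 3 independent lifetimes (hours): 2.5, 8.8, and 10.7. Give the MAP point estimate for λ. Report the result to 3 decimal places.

The Exponential(rate=λ) likelihood is ∝ λ^n e^(−λΣtᵢ). Here n = 3 and Σtᵢ = 2.5 + 8.8 + 10.7 = 22.
Posterior ∝ λ^6e^(−9λ) · λ^3e^(−22λ) = λ^9e^(−31λ), i.e. Gamma(10, 31).
Mode = (a−1)/b = 9/31 ≈ 0.290.

λ̂_MAP = 0.290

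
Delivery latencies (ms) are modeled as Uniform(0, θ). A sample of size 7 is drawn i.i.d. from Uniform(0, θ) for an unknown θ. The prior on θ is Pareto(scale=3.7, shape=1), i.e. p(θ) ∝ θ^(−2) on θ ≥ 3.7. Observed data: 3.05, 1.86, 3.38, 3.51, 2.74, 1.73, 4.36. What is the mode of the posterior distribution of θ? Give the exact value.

θ̂_MAP = 4.36

The Uniform(0, θ) likelihood is θ^(−n) for θ ≥ max(xᵢ), zero otherwise. Here max(xᵢ) = 4.36.
Posterior ∝ θ^(−2) · θ^(−7) = θ^(−9) on θ ≥ max(3.7, 4.36) = 4.36.
This density is strictly decreasing in θ, so the posterior mode lies at the lower boundary of the support.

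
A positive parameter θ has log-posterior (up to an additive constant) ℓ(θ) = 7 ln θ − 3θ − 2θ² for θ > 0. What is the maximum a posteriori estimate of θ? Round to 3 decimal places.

ℓ'(θ) = 7/θ − 3 − 4θ. Setting this to zero and multiplying by θ: 4θ² + 3θ − 7 = 0.
θ = (−3 + √(3² + 4·4·7)) / (2·4) = (−3 + √121) / 8 = (−3 + 11)/8 = 1.
ℓ''(θ) = −7/θ² − 4 < 0, confirming a maximum.

θ̂_MAP = 1.000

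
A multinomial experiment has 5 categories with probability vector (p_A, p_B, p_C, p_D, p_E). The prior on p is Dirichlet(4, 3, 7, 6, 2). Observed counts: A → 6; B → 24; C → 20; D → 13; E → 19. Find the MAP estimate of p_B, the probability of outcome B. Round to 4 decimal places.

The posterior is Dirichlet(αᵢ + nᵢ) = Dirichlet(10, 27, 27, 19, 21).
For a Dirichlet(a₁,…,a_K) with all aᵢ > 1, the mode has j-th component (aⱼ − 1)/(Σaᵢ − K).
Here Σaᵢ = 104 and K = 5, so p_B = (27 − 1)/(104 − 5) = 26/99 ≈ 0.2626.

MAP estimate of p_B = 0.2626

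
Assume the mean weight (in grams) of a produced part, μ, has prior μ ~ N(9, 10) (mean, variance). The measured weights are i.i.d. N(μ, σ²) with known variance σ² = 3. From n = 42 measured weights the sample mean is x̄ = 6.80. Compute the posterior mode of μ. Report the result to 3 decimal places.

n = 42, x̄ = 6.80.
For a Normal prior and Normal likelihood with known variance, the posterior is Normal; its mode equals its mean, the precision-weighted average.
Prior precision 1/σ₀² = 1/10 = 0.1; data precision n/σ² = 42/3 = 14.
μ̂ = (0.1·9 + 14·6.8) / (0.1 + 14) = 96.1/14.1 = 961/141 ≈ 6.816.

μ̂_MAP = 6.816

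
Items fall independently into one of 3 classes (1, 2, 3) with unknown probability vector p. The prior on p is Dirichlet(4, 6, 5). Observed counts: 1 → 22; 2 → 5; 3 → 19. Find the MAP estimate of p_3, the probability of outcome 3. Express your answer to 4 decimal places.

The posterior is Dirichlet(αᵢ + nᵢ) = Dirichlet(26, 11, 24).
For a Dirichlet(a₁,…,a_K) with all aᵢ > 1, the mode has j-th component (aⱼ − 1)/(Σaᵢ − K).
Here Σaᵢ = 61 and K = 3, so p_3 = (24 − 1)/(61 − 3) = 23/58 ≈ 0.3966.

MAP estimate: 0.3966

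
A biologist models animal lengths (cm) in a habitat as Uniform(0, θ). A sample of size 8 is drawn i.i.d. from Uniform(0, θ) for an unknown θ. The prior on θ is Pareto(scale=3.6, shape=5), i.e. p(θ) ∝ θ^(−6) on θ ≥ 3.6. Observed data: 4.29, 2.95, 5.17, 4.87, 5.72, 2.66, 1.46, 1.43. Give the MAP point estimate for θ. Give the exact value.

The Uniform(0, θ) likelihood is θ^(−n) for θ ≥ max(xᵢ), zero otherwise. Here max(xᵢ) = 5.72.
Posterior ∝ θ^(−6) · θ^(−8) = θ^(−14) on θ ≥ max(3.6, 5.72) = 5.72.
This density is strictly decreasing in θ, so the posterior mode lies at the lower boundary of the support.

θ̂_MAP = 5.72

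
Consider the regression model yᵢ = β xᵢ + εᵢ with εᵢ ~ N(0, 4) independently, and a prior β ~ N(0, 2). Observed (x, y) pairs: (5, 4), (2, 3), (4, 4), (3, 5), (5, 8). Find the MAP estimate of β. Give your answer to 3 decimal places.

log p(β | y) = −Σ(yᵢ − βxᵢ)²/(2·4) − β²/(2·2) + const.
Setting the derivative to zero: Σxᵢ(yᵢ − βxᵢ)/4 − β/2 = 0, so β = Σxᵢyᵢ / (Σxᵢ² + σ²/τ²).
Σxᵢyᵢ = 5·4 + 2·3 + 4·4 + 3·5 + 5·8 = 97; Σxᵢ² = 79; σ²/τ² = 2.
β̂_MAP = 97 / (79 + 2) = 97/81 ≈ 1.198.

β̂_MAP = 1.198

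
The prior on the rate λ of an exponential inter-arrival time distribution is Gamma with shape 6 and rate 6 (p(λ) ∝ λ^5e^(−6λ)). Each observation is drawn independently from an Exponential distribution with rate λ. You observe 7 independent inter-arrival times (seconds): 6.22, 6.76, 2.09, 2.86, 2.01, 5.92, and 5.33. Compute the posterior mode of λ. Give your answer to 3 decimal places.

λ̂_MAP = 0.323

The Exponential(rate=λ) likelihood is ∝ λ^n e^(−λΣtᵢ). Here n = 7 and Σtᵢ = 6.22 + 6.76 + 2.09 + 2.86 + 2.01 + 5.92 + 5.33 = 31.19.
Posterior ∝ λ^5e^(−6λ) · λ^7e^(−31.19λ) = λ^12e^(−37.19λ), i.e. Gamma(13, 37.19).
Mode = (a−1)/b = 12/37.19 ≈ 0.323.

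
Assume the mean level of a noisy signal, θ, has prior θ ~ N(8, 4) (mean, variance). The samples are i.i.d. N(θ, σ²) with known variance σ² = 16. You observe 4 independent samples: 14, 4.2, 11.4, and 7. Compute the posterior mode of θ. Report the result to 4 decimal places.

n = 4; x̄ = (14 + 4.2 + 11.4 + 7)/4 = 36.6/4 = 9.15.
For a Normal prior and Normal likelihood with known variance, the posterior is Normal; its mode equals its mean, the precision-weighted average.
Prior precision 1/σ₀² = 1/4 = 0.25; data precision n/σ² = 4/16 = 0.25.
θ̂ = (0.25·8 + 0.25·9.15) / (0.25 + 0.25) = 4.2875/0.5 = 8.5750.

θ̂_MAP = 8.5750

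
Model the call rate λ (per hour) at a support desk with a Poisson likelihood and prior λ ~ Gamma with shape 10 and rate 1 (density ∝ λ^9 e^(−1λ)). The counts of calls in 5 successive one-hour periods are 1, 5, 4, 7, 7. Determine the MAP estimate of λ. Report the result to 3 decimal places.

λ̂_MAP = 5.500

Σxᵢ = 1+5+4+7+7 = 24, with n = 5.
Posterior ∝ λ^9e^(−1λ) · λ^24e^(−5λ) = λ^33e^(−6λ), i.e. Gamma(shape=34, rate=6).
The mode of a Gamma(a, b) with a ≥ 1 (shape–rate) is (a−1)/b = 33/6 ≈ 5.500.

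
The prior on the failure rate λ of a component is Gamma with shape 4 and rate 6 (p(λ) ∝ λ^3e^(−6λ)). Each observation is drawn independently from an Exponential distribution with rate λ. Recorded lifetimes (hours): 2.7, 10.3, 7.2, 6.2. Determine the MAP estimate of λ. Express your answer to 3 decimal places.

λ̂_MAP = 0.216

The Exponential(rate=λ) likelihood is ∝ λ^n e^(−λΣtᵢ). Here n = 4 and Σtᵢ = 2.7 + 10.3 + 7.2 + 6.2 = 26.4.
Posterior ∝ λ^3e^(−6λ) · λ^4e^(−26.4λ) = λ^7e^(−32.4λ), i.e. Gamma(8, 32.4).
Mode = (a−1)/b = 7/32.4 ≈ 0.216.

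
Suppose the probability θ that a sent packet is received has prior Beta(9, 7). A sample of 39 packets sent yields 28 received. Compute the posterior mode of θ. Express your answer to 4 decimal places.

θ̂_MAP = 0.6792

Prior: Beta(9, 7).
Data: 28 successes in 39 trials. The binomial likelihood contributes θ^28(1−θ)^11, so the posterior is Beta(9+28, 7+11) = Beta(37, 18).
For Beta(a, b) with a, b > 1 the mode is (a−1)/(a+b−2) = 36/53 ≈ 0.6792.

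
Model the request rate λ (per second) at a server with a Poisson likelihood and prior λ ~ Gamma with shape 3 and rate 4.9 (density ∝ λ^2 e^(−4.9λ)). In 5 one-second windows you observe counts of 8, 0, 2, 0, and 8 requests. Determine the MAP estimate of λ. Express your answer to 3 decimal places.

λ̂_MAP = 2.020

Σxᵢ = 8+0+2+0+8 = 18, with n = 5.
Posterior ∝ λ^2e^(−4.9λ) · λ^18e^(−5λ) = λ^20e^(−9.9λ), i.e. Gamma(shape=21, rate=9.9).
The mode of a Gamma(a, b) with a ≥ 1 (shape–rate) is (a−1)/b = 20/9.9 ≈ 2.020.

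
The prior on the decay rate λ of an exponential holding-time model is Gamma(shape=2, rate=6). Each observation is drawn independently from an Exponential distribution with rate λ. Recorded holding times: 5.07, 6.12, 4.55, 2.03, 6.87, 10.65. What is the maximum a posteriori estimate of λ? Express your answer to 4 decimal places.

λ̂_MAP = 0.1695

The Exponential(rate=λ) likelihood is ∝ λ^n e^(−λΣtᵢ). Here n = 6 and Σtᵢ = 5.07 + 6.12 + 4.55 + 2.03 + 6.87 + 10.65 = 35.29.
Posterior ∝ λe^(−6λ) · λ^6e^(−35.29λ) = λ^7e^(−41.29λ), i.e. Gamma(8, 41.29).
Mode = (a−1)/b = 7/41.29 ≈ 0.1695.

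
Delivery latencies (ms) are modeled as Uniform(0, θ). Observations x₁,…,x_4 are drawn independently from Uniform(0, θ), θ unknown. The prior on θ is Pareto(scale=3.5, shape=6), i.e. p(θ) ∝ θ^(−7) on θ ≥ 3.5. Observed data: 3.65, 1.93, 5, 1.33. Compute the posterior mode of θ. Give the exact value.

The Uniform(0, θ) likelihood is θ^(−n) for θ ≥ max(xᵢ), zero otherwise. Here max(xᵢ) = 5.
Posterior ∝ θ^(−7) · θ^(−4) = θ^(−11) on θ ≥ max(3.5, 5) = 5.
This density is strictly decreasing in θ, so the posterior mode lies at the lower boundary of the support.

θ̂_MAP = 5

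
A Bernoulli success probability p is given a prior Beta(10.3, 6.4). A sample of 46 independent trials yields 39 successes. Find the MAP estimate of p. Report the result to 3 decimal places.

p̂_MAP = 0.796

Prior: Beta(10.3, 6.4).
Data: 39 successes in 46 trials. The binomial likelihood contributes p^39(1−p)^7, so the posterior is Beta(10.3+39, 6.4+7) = Beta(49.3, 13.4).
For Beta(a, b) with a, b > 1 the mode is (a−1)/(a+b−2) = 48.3/60.7 ≈ 0.796.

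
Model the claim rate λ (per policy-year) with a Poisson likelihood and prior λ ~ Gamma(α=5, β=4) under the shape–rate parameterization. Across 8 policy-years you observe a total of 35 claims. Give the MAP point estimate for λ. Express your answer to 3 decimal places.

Σxᵢ = 35, n = 8.
Posterior ∝ λ^4e^(−4λ) · λ^35e^(−8λ) = λ^39e^(−12λ), i.e. Gamma(shape=40, rate=12).
The mode of a Gamma(a, b) with a ≥ 1 (shape–rate) is (a−1)/b = 39/12 ≈ 3.250.

λ̂_MAP = 3.250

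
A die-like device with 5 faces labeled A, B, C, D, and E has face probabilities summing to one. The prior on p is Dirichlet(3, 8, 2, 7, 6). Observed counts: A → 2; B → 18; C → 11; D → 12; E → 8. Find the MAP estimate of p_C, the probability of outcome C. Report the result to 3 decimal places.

MAP estimate of p_C = 0.167

The posterior is Dirichlet(αᵢ + nᵢ) = Dirichlet(5, 26, 13, 19, 14).
For a Dirichlet(a₁,…,a_K) with all aᵢ > 1, the mode has j-th component (aⱼ − 1)/(Σaᵢ − K).
Here Σaᵢ = 77 and K = 5, so p_C = (13 − 1)/(77 − 5) = 12/72 ≈ 0.167.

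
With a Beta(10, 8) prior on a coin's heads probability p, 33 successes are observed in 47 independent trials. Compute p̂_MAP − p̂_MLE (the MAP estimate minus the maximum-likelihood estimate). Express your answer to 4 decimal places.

MAP − MLE = -0.0355

Posterior is Beta(43, 22); MAP = (43−1)/(65−2) = 42/63 ≈ 0.66667.
MLE ignores the prior: p̂_MLE = k/n = 33/47 ≈ 0.70213.
Difference = 42/63 − 33/47 = -5/141 ≈ -0.0355.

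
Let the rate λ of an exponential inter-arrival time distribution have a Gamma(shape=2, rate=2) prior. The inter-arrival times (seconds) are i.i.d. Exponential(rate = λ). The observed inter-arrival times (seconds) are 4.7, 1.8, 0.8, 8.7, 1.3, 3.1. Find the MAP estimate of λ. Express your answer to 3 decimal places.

λ̂_MAP = 0.313

The Exponential(rate=λ) likelihood is ∝ λ^n e^(−λΣtᵢ). Here n = 6 and Σtᵢ = 4.7 + 1.8 + 0.8 + 8.7 + 1.3 + 3.1 = 20.4.
Posterior ∝ λe^(−2λ) · λ^6e^(−20.4λ) = λ^7e^(−22.4λ), i.e. Gamma(8, 22.4).
Mode = (a−1)/b = 7/22.4 ≈ 0.313.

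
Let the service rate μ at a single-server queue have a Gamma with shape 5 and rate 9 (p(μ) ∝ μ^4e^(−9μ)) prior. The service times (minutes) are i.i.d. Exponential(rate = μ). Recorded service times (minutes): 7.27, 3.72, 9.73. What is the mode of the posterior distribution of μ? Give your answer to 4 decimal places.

The Exponential(rate=μ) likelihood is ∝ μ^n e^(−μΣtᵢ). Here n = 3 and Σtᵢ = 7.27 + 3.72 + 9.73 = 20.72.
Posterior ∝ μ^4e^(−9μ) · μ^3e^(−20.72μ) = μ^7e^(−29.72μ), i.e. Gamma(8, 29.72).
Mode = (a−1)/b = 7/29.72 ≈ 0.2355.

μ̂_MAP = 0.2355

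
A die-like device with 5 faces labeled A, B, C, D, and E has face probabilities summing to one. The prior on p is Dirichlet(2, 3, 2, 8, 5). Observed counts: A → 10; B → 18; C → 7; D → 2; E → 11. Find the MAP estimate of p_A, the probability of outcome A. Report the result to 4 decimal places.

MAP estimate of p_A = 0.1746

The posterior is Dirichlet(αᵢ + nᵢ) = Dirichlet(12, 21, 9, 10, 16).
For a Dirichlet(a₁,…,a_K) with all aᵢ > 1, the mode has j-th component (aⱼ − 1)/(Σaᵢ − K).
Here Σaᵢ = 68 and K = 5, so p_A = (12 − 1)/(68 − 5) = 11/63 ≈ 0.1746.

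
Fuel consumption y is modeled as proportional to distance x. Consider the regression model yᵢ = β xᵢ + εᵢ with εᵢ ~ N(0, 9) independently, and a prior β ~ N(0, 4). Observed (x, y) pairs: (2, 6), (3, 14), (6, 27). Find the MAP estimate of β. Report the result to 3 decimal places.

log p(β | y) = −Σ(yᵢ − βxᵢ)²/(2·9) − β²/(2·4) + const.
Setting the derivative to zero: Σxᵢ(yᵢ − βxᵢ)/9 − β/4 = 0, so β = Σxᵢyᵢ / (Σxᵢ² + σ²/τ²).
Σxᵢyᵢ = 2·6 + 3·14 + 6·27 = 216; Σxᵢ² = 49; σ²/τ² = 2.25.
β̂_MAP = 216 / (49 + 2.25) = 216/51.25 ≈ 4.215.

β̂_MAP = 4.215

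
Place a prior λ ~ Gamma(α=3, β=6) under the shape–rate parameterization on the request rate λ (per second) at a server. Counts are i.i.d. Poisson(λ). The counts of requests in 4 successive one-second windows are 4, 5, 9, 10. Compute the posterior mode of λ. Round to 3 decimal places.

Σxᵢ = 4+5+9+10 = 28, with n = 4.
Posterior ∝ λ^2e^(−6λ) · λ^28e^(−4λ) = λ^30e^(−10λ), i.e. Gamma(shape=31, rate=10).
The mode of a Gamma(a, b) with a ≥ 1 (shape–rate) is (a−1)/b = 30/10 ≈ 3.000.

λ̂_MAP = 3.000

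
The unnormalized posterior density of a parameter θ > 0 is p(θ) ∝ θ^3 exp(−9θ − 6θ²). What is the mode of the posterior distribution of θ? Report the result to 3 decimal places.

θ̂_MAP = 0.250

ℓ'(θ) = 3/θ − 9 − 12θ. Setting this to zero and multiplying by θ: 12θ² + 9θ − 3 = 0.
θ = (−9 + √(9² + 4·12·3)) / (2·12) = (−9 + √225) / 24 = (−9 + 15)/24 = 1/4.
ℓ''(θ) = −3/θ² − 12 < 0, confirming a maximum.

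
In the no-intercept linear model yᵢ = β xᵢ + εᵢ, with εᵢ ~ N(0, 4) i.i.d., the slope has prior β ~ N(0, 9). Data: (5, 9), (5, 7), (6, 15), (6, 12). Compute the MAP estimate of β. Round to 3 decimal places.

β̂_MAP = 1.976

log p(β | y) = −Σ(yᵢ − βxᵢ)²/(2·4) − β²/(2·9) + const.
Setting the derivative to zero: Σxᵢ(yᵢ − βxᵢ)/4 − β/9 = 0, so β = Σxᵢyᵢ / (Σxᵢ² + σ²/τ²).
Σxᵢyᵢ = 5·9 + 5·7 + 6·15 + 6·12 = 242; Σxᵢ² = 122; σ²/τ² = 4/9.
β̂_MAP = 242 / (122 + 4/9) = 242/(1102/9) = 1089/551 ≈ 1.976.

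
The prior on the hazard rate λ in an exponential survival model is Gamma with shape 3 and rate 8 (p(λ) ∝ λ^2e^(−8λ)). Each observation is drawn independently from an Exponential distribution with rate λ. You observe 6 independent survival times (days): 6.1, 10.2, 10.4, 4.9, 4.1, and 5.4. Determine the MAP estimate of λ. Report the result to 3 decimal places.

λ̂_MAP = 0.163

The Exponential(rate=λ) likelihood is ∝ λ^n e^(−λΣtᵢ). Here n = 6 and Σtᵢ = 6.1 + 10.2 + 10.4 + 4.9 + 4.1 + 5.4 = 41.1.
Posterior ∝ λ^2e^(−8λ) · λ^6e^(−41.1λ) = λ^8e^(−49.1λ), i.e. Gamma(9, 49.1).
Mode = (a−1)/b = 8/49.1 ≈ 0.163.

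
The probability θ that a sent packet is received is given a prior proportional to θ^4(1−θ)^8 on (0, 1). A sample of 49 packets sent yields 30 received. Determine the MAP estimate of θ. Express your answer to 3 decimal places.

The prior density ∝ θ^4(1−θ)^8 is the kernel of Beta(5, 9).
Data: 30 successes in 49 trials. The binomial likelihood contributes θ^30(1−θ)^19, so the posterior is Beta(5+30, 9+19) = Beta(35, 28).
For Beta(a, b) with a, b > 1 the mode is (a−1)/(a+b−2) = 34/61 ≈ 0.557.

θ̂_MAP = 0.557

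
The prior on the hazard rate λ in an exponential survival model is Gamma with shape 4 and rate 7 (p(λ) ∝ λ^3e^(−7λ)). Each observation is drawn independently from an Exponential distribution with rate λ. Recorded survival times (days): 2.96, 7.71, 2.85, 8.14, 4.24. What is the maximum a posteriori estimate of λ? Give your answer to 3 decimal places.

λ̂_MAP = 0.243

The Exponential(rate=λ) likelihood is ∝ λ^n e^(−λΣtᵢ). Here n = 5 and Σtᵢ = 2.96 + 7.71 + 2.85 + 8.14 + 4.24 = 25.90.
Posterior ∝ λ^3e^(−7λ) · λ^5e^(−25.90λ) = λ^8e^(−32.90λ), i.e. Gamma(9, 32.90).
Mode = (a−1)/b = 8/32.90 ≈ 0.243.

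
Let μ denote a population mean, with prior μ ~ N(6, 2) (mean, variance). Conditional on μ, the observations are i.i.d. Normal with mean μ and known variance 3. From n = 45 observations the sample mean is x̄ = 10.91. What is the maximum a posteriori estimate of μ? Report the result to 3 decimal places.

μ̂_MAP = 10.752

n = 45, x̄ = 10.91.
For a Normal prior and Normal likelihood with known variance, the posterior is Normal; its mode equals its mean, the precision-weighted average.
Prior precision 1/σ₀² = 1/2 = 0.5; data precision n/σ² = 45/3 = 15.
μ̂ = (0.5·6 + 15·10.91) / (0.5 + 15) = 166.65/15.5 = 3333/310 ≈ 10.752.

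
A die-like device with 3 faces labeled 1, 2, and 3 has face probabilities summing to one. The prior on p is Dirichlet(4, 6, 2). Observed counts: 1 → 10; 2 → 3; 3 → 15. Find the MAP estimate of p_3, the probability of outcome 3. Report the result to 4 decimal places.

MAP estimate: 0.4324

The posterior is Dirichlet(αᵢ + nᵢ) = Dirichlet(14, 9, 17).
For a Dirichlet(a₁,…,a_K) with all aᵢ > 1, the mode has j-th component (aⱼ − 1)/(Σaᵢ − K).
Here Σaᵢ = 40 and K = 3, so p_3 = (17 − 1)/(40 − 3) = 16/37 ≈ 0.4324.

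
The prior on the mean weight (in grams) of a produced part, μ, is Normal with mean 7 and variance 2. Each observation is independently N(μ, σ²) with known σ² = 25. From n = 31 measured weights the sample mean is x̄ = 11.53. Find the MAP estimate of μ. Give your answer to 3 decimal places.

n = 31, x̄ = 11.53.
For a Normal prior and Normal likelihood with known variance, the posterior is Normal; its mode equals its mean, the precision-weighted average.
Prior precision 1/σ₀² = 1/2 = 0.5; data precision n/σ² = 31/25 = 1.24.
μ̂ = (0.5·7 + 1.24·11.53) / (0.5 + 1.24) = 17.7972/1.74 = 14831/1450 ≈ 10.228.

μ̂_MAP = 10.228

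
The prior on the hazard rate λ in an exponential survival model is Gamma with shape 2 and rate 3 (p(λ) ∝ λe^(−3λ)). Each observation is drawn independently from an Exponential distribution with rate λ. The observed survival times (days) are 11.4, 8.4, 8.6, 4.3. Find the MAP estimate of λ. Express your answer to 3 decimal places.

λ̂_MAP = 0.140

The Exponential(rate=λ) likelihood is ∝ λ^n e^(−λΣtᵢ). Here n = 4 and Σtᵢ = 11.4 + 8.4 + 8.6 + 4.3 = 32.7.
Posterior ∝ λe^(−3λ) · λ^4e^(−32.7λ) = λ^5e^(−35.7λ), i.e. Gamma(6, 35.7).
Mode = (a−1)/b = 5/35.7 ≈ 0.140.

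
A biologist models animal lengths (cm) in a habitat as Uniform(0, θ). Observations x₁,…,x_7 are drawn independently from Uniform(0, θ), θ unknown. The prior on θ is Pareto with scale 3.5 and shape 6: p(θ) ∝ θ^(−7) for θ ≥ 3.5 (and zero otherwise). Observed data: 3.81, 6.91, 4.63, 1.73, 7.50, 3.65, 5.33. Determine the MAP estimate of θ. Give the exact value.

The Uniform(0, θ) likelihood is θ^(−n) for θ ≥ max(xᵢ), zero otherwise. Here max(xᵢ) = 7.50.
Posterior ∝ θ^(−7) · θ^(−7) = θ^(−14) on θ ≥ max(3.5, 7.50) = 7.50.
This density is strictly decreasing in θ, so the posterior mode lies at the lower boundary of the support.

θ̂_MAP = 7.50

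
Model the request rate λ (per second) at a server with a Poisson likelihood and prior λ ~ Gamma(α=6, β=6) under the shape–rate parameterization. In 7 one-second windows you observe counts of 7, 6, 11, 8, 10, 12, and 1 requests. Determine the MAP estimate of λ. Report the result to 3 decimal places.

Σxᵢ = 7+6+11+8+10+12+1 = 55, with n = 7.
Posterior ∝ λ^5e^(−6λ) · λ^55e^(−7λ) = λ^60e^(−13λ), i.e. Gamma(shape=61, rate=13).
The mode of a Gamma(a, b) with a ≥ 1 (shape–rate) is (a−1)/b = 60/13 ≈ 4.615.

λ̂_MAP = 4.615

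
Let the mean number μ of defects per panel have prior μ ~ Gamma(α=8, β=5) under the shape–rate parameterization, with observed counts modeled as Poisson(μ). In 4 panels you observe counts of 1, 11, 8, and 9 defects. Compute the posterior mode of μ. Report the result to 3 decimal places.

μ̂_MAP = 4.000

Σxᵢ = 1+11+8+9 = 29, with n = 4.
Posterior ∝ μ^7e^(−5μ) · μ^29e^(−4μ) = μ^36e^(−9μ), i.e. Gamma(shape=37, rate=9).
The mode of a Gamma(a, b) with a ≥ 1 (shape–rate) is (a−1)/b = 36/9 ≈ 4.000.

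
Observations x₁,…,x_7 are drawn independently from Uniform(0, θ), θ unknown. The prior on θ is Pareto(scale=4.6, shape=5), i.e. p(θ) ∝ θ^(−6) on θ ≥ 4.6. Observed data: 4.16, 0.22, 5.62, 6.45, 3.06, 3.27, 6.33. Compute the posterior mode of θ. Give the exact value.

θ̂_MAP = 6.45

The Uniform(0, θ) likelihood is θ^(−n) for θ ≥ max(xᵢ), zero otherwise. Here max(xᵢ) = 6.45.
Posterior ∝ θ^(−6) · θ^(−7) = θ^(−13) on θ ≥ max(4.6, 6.45) = 6.45.
This density is strictly decreasing in θ, so the posterior mode lies at the lower boundary of the support.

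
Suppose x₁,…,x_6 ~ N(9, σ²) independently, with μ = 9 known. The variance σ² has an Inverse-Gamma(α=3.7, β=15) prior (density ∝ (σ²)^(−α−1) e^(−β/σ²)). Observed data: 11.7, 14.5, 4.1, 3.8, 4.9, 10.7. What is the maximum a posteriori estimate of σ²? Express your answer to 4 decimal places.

Sum of squared deviations about the known mean: SS = (11.7−9)² + (14.5−9)² + (4.1−9)² + (3.8−9)² + (4.9−9)² + (10.7−9)² = 108.29.
The Normal likelihood contributes (σ²)^(−n/2) exp(−SS/(2σ²)), so the posterior is Inverse-Gamma(α + n/2, β + SS/2) = Inverse-Gamma(6.7, 69.145).
The mode of Inverse-Gamma(a, b) is b/(a+1) = 69.145/7.7 ≈ 8.9799.

σ̂²_MAP = 8.9799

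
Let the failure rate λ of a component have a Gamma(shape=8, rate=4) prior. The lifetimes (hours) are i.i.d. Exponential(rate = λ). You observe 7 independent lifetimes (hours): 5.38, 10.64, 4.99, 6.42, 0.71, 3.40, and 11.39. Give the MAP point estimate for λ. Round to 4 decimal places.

λ̂_MAP = 0.2983

The Exponential(rate=λ) likelihood is ∝ λ^n e^(−λΣtᵢ). Here n = 7 and Σtᵢ = 5.38 + 10.64 + 4.99 + 6.42 + 0.71 + 3.40 + 11.39 = 42.93.
Posterior ∝ λ^7e^(−4λ) · λ^7e^(−42.93λ) = λ^14e^(−46.93λ), i.e. Gamma(15, 46.93).
Mode = (a−1)/b = 14/46.93 ≈ 0.2983.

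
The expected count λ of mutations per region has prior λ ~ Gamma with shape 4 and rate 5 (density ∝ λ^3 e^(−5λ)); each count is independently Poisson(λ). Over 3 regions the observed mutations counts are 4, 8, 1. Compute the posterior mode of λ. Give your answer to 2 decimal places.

λ̂_MAP = 2.00

Σxᵢ = 4+8+1 = 13, with n = 3.
Posterior ∝ λ^3e^(−5λ) · λ^13e^(−3λ) = λ^16e^(−8λ), i.e. Gamma(shape=17, rate=8).
The mode of a Gamma(a, b) with a ≥ 1 (shape–rate) is (a−1)/b = 16/8 ≈ 2.00.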